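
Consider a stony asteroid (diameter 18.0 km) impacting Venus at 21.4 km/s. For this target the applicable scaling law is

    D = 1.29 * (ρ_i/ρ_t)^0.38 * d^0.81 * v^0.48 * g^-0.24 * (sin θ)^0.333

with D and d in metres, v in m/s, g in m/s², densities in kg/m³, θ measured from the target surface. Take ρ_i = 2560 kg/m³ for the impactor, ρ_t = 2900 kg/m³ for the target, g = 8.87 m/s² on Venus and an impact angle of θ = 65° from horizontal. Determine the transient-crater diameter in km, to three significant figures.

D ≈ 236 km

In SI units: d = 18000 m, v = 21400 m/s.
(ρ_i/ρ_t)^0.38 = (2560/2900)^0.38 = 0.9537
d^0.81 = 18000^0.81 = 2798
v^0.48 = 21400^0.48 = 119.8
g^-0.24 = 8.87^-0.24 = 0.5922
(sin 65°)^0.333 = 0.9063^0.333 = 0.9678
D = 1.29 × 0.9537 × 2798 × 119.8 × 0.5922 × 0.9678 = 2.364 × 10^5 m
   = 236.4 km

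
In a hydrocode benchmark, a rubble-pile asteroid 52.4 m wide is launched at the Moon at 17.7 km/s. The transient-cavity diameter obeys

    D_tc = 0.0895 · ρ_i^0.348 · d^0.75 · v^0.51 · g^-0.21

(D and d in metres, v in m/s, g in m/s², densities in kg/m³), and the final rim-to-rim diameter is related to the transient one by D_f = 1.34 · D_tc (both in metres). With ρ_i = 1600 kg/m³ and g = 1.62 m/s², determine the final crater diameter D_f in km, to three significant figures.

D_f ≈ 4.04 km

v = 17700 m/s.
ρ_i^0.348 = 1600^0.348 = 13.03
d^0.75 = 52.4^0.75 = 19.48
v^0.51 = 17700^0.51 = 146.7
g^-0.21 = 1.62^-0.21 = 0.9037
D_tc = 0.0895 × 13.03 × 19.48 × 146.7 × 0.9037 = 3012 m
D_f = 1.34 × 3012 = 4036 m
     = 4.036 km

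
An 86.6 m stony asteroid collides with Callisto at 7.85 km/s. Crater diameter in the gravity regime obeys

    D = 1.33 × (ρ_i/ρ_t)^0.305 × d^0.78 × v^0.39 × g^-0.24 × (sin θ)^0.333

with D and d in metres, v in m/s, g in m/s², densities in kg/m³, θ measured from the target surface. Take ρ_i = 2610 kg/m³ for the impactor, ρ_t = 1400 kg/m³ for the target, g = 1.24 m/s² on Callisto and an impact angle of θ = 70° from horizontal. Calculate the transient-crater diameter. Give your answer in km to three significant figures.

D ≈ 1.60 km

In SI units: v = 7850 m/s.
(ρ_i/ρ_t)^0.305 = (2610/1400)^0.305 = 1.209
d^0.78 = 86.6^0.78 = 32.45
v^0.39 = 7850^0.39 = 33.04
g^-0.24 = 1.24^-0.24 = 0.9497
(sin 70°)^0.333 = 0.9397^0.333 = 0.9795
D = 1.33 × 1.209 × 32.45 × 33.04 × 0.9497 × 0.9795 = 1604 m
   = 1.604 km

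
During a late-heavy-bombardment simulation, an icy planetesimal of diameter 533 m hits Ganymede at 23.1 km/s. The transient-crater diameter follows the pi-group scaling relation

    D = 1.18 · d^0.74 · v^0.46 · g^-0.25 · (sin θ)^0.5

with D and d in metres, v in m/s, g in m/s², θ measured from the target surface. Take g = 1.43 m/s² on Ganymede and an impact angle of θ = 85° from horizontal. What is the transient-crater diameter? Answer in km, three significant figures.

D ≈ 11.4 km

In SI units: v = 23100 m/s.
d^0.74 = 533^0.74 = 104.2
v^0.46 = 23100^0.46 = 101.7
g^-0.25 = 1.43^-0.25 = 0.9145
(sin 85°)^0.5 = 0.9962^0.5 = 0.9981
D = 1.18 × 104.2 × 101.7 × 0.9145 × 0.9981 = 11414 m
   = 11.41 km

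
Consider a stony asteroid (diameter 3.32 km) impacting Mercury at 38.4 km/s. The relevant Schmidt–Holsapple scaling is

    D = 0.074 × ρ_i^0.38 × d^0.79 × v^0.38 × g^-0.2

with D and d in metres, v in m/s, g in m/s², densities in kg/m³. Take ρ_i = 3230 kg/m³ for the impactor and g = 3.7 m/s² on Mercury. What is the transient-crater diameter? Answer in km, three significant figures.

In SI units: d = 3320 m, v = 38400 m/s.
ρ_i^0.38 = 3230^0.38 = 21.55
d^0.79 = 3320^0.79 = 604.9
v^0.38 = 38400^0.38 = 55.21
g^-0.2 = 3.7^-0.2 = 0.7698
D = 0.074 × 21.55 × 604.9 × 55.21 × 0.7698 = 40998 m
   = 41.00 km

D ≈ 41.0 km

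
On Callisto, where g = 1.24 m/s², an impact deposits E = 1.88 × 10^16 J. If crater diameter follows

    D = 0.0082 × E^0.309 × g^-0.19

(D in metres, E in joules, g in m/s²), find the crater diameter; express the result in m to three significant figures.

E^0.309 = (1.88 × 10^16)^0.309 = 1.068 × 10^5
g^-0.19 = 1.24^-0.19 = 0.9600
D = 0.0082 × 1.068 × 10^5 × 0.9600 = 840.7 m

D ≈ 841 m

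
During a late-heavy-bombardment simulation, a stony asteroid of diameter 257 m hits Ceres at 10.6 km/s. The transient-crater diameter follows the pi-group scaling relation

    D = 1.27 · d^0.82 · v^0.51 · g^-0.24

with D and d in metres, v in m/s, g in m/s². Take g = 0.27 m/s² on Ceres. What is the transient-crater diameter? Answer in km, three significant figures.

In SI units: v = 10600 m/s.
d^0.82 = 257^0.82 = 94.66
v^0.51 = 10600^0.51 = 113.0
g^-0.24 = 0.27^-0.24 = 1.369
D = 1.27 × 94.66 × 113.0 × 1.369 = 18597 m
   = 18.60 km

D ≈ 18.6 km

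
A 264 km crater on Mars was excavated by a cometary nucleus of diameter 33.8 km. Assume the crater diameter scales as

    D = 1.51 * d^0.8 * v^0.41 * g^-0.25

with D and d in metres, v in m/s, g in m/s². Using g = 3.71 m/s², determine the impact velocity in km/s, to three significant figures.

v ≈ 19.8 km/s

Rearranging for v: v = [D / (1.51 · 33800^0.8 · 3.71^-0.25)]^(1/0.41).
D = 264000 m.
33800^0.8 = 4199
3.71^-0.25 = 0.7205
Denominator = 1.51 × 4199 × 0.7205 = 4568
D / 4568 = 264000 / 4568 = 57.79
v = 57.79^(1/0.41) = 57.79^2.439 = 19823 m/s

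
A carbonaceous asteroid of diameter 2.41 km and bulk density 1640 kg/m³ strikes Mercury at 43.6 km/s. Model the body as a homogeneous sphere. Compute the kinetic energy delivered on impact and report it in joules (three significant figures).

E ≈ 1.14 × 10^22 J

d = 2410 m; v = 43600 m/s.
Mass m = (π/6) ρ d³ = (π/6) × 1640 × (2410)³ = 1.202 × 10^13 kg
E = ½ m v² = 0.5 × 1.202 × 10^13 × (43600)² = 1.142 × 10^22 J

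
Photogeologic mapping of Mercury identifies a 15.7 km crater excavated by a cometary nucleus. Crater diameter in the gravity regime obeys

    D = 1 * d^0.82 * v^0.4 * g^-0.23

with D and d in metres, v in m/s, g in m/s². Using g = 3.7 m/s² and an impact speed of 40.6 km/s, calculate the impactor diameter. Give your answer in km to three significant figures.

Rearranging for d: d = [D / (1 · 40600^0.4 · 3.7^-0.23)]^(1/0.82).
D = 15700 m.
40600^0.4 = 69.73
3.7^-0.23 = 0.7401
Denominator = 1 × 69.73 × 0.7401 = 51.61
D / 51.61 = 15700 / 51.61 = 304.2
d = 304.2^(1/0.82) = 304.2^1.2195 = 1067 m

d ≈ 1.07 km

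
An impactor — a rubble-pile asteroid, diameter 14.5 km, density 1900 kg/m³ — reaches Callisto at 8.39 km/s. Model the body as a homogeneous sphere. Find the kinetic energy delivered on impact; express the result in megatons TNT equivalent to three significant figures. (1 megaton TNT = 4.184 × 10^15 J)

E ≈ 2.55 × 10^7 Mt TNT

d = 14500 m; v = 8390 m/s.
Mass m = (π/6) ρ d³ = (π/6) × 1900 × (14500)³ = 3.033 × 10^15 kg
E = ½ m v² = 0.5 × 3.033 × 10^15 × (8390)² = 1.067 × 10^23 J
   = 1.067 × 10^23 / 4.184×10^15 = 2.550 × 10^7 Mt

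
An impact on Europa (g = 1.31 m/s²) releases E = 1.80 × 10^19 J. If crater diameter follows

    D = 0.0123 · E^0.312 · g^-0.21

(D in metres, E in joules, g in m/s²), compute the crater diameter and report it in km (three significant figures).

E^0.312 = (1.80 × 10^19)^0.312 = 1.018 × 10^6
g^-0.21 = 1.31^-0.21 = 0.9449
D = 0.0123 × 1.018 × 10^6 × 0.9449 = 11831 m
   = 11.83 km

D ≈ 11.8 km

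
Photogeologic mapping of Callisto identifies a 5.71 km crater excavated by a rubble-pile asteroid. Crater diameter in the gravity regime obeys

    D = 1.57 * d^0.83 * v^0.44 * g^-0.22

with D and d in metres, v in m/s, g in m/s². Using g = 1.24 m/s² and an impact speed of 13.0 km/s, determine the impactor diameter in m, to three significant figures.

Rearranging for d: d = [D / (1.57 · 13000^0.44 · 1.24^-0.22)]^(1/0.83).
D = 5710 m.
13000^0.44 = 64.59
1.24^-0.22 = 0.9538
Denominator = 1.57 × 64.59 × 0.9538 = 96.72
D / 96.72 = 5710 / 96.72 = 59.04
d = 59.04^(1/0.83) = 59.04^1.2048 = 136.1 m

d ≈ 136 m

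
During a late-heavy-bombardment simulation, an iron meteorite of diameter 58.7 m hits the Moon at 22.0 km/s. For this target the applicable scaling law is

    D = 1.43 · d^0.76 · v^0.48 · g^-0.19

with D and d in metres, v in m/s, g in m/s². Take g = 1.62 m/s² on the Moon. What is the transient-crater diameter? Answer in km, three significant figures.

D ≈ 3.50 km

In SI units: v = 22000 m/s.
d^0.76 = 58.7^0.76 = 22.09
v^0.48 = 22000^0.48 = 121.4
g^-0.19 = 1.62^-0.19 = 0.9124
D = 1.43 × 22.09 × 121.4 × 0.9124 = 3499 m
   = 3.499 km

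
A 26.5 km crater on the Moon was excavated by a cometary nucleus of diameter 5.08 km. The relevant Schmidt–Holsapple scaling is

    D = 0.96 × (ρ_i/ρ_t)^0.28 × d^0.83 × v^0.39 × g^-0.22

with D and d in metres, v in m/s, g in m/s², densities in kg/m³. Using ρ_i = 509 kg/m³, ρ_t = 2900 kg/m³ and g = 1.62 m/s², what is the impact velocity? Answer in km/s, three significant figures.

Rearranging for v: v = [D / (0.96 · (509/2900)^0.28 · 5080^0.83 · 1.62^-0.22)]^(1/0.39).
D = 26500 m.
(509/2900)^0.28 = 0.6143
5080^0.83 = 1191
1.62^-0.22 = 0.8993
Denominator = 0.96 × 0.6143 × 1191 × 0.8993 = 631.6
D / 631.6 = 26500 / 631.6 = 41.96
v = 41.96^(1/0.39) = 41.96^2.5641 = 14491 m/s

v ≈ 14.5 km/s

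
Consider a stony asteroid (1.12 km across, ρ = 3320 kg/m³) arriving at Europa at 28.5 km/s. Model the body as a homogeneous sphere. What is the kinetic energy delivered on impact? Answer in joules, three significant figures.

E ≈ 9.92 × 10^20 J

d = 1120 m; v = 28500 m/s.
Mass m = (π/6) ρ d³ = (π/6) × 3320 × (1120)³ = 2.442 × 10^12 kg
E = ½ m v² = 0.5 × 2.442 × 10^12 × (28500)² = 9.918 × 10^20 J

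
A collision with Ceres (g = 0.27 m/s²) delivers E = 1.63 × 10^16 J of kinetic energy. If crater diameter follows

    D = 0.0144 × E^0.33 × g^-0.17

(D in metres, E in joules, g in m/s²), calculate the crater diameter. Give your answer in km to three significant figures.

D ≈ 4.03 km

E^0.33 = (1.63 × 10^16)^0.33 = 2.239 × 10^5
g^-0.17 = 0.27^-0.17 = 1.249
D = 0.0144 × 2.239 × 10^5 × 1.249 = 4027 m
   = 4.027 km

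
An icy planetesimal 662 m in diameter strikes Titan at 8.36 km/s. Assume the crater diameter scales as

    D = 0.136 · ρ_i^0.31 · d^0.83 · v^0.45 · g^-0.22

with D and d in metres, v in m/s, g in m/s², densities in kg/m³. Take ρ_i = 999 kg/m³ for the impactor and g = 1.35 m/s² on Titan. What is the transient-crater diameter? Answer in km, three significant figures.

In SI units: v = 8360 m/s.
ρ_i^0.31 = 999^0.31 = 8.509
d^0.83 = 662^0.83 = 219.4
v^0.45 = 8360^0.45 = 58.21
g^-0.22 = 1.35^-0.22 = 0.9361
D = 0.136 × 8.509 × 219.4 × 58.21 × 0.9361 = 13835 m
   = 13.83 km

D ≈ 13.8 km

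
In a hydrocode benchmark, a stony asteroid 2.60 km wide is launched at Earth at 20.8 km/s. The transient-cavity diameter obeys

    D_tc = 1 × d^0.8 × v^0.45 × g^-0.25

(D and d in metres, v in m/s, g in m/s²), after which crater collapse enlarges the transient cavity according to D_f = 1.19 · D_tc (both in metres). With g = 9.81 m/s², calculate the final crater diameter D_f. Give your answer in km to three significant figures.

D_f ≈ 31.8 km

In SI: d = 2600 m, v = 20800 m/s.
d^0.8 = 2600^0.8 = 539.5
v^0.45 = 20800^0.45 = 87.73
g^-0.25 = 9.81^-0.25 = 0.5650
D_tc = 1 × 539.5 × 87.73 × 0.5650 = 26740 m
D_f = 1.19 × 26740 = 31821 m
     = 31.82 km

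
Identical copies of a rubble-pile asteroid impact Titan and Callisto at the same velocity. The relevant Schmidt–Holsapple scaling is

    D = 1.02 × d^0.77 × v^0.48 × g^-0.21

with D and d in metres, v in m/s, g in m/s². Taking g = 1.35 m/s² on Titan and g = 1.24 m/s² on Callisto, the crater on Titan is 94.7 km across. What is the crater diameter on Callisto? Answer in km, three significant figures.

D ≈ 96.4 km

All impactor-dependent factors cancel in the ratio, leaving D_Callisto/D_Titan = (g_Callisto/g_Titan)^-0.21.
(1.24/1.35)^-0.21 = 0.9185^-0.21 = 1.018
D_Callisto = 1.018 × 94.7 km = 96.4 km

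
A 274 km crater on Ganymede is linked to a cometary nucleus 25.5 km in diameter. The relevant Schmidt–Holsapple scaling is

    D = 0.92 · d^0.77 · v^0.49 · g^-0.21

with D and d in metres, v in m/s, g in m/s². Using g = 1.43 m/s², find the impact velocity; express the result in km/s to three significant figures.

Rearranging for v: v = [D / (0.92 · 25500^0.77 · 1.43^-0.21)]^(1/0.49).
D = 274000 m.
25500^0.77 = 2472
1.43^-0.21 = 0.9276
Denominator = 0.92 × 2472 × 0.9276 = 2110
D / 2110 = 274000 / 2110 = 129.9
v = 129.9^(1/0.49) = 129.9^2.0408 = 20580 m/s

v ≈ 20.6 km/s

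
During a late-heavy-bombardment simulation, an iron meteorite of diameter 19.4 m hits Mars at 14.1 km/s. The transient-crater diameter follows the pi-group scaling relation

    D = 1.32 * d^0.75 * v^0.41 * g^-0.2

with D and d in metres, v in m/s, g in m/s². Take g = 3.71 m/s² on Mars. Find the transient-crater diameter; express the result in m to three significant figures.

In SI units: v = 14100 m/s.
d^0.75 = 19.4^0.75 = 9.244
v^0.41 = 14100^0.41 = 50.26
g^-0.2 = 3.71^-0.2 = 0.7694
D = 1.32 × 9.244 × 50.26 × 0.7694 = 471.9 m

D ≈ 472 m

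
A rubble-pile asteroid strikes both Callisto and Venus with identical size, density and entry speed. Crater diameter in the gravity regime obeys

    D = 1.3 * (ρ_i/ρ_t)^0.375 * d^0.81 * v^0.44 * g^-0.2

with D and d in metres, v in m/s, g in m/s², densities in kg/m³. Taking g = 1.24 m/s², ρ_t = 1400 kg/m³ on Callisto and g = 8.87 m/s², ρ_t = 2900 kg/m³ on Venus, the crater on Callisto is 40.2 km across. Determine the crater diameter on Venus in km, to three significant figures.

D ≈ 20.6 km

The impactor-only factors (d, v, ρ_i) cancel in the ratio, leaving D_Venus/D_Callisto = (g_Venus/g_Callisto)^-0.2 · (ρ_t,Callisto/ρ_t,Venus)^0.375.
(8.87/1.24)^-0.2 = 7.153^-0.2 = 0.6747
(1400/2900)^0.375 = 0.4828^0.375 = 0.7610
Ratio = 0.6747 × 0.7610 = 0.5134
D_Venus = 0.5134 × 40.2 km = 20.6 km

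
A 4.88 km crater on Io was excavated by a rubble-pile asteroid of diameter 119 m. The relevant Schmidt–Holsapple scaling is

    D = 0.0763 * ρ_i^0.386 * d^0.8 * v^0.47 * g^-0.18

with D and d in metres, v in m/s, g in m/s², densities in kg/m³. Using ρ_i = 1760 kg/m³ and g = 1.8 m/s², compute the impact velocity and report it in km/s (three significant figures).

v ≈ 13.3 km/s

Rearranging for v: v = [D / (0.0763 · 1760^0.386 · 119^0.8 · 1.8^-0.18)]^(1/0.47).
D = 4880 m.
1760^0.386 = 17.90
119^0.8 = 45.75
1.8^-0.18 = 0.8996
Denominator = 0.0763 × 17.90 × 45.75 × 0.8996 = 56.21
D / 56.21 = 4880 / 56.21 = 86.82
v = 86.82^(1/0.47) = 86.82^2.1277 = 13329 m/s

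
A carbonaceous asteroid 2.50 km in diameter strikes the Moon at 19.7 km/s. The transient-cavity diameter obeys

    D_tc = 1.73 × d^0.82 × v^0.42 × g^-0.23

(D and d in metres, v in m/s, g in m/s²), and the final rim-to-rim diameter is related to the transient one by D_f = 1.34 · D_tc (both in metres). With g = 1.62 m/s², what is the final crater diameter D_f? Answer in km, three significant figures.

D_f ≈ 80.7 km

In SI: d = 2500 m, v = 19700 m/s.
d^0.82 = 2500^0.82 = 611.4
v^0.42 = 19700^0.42 = 63.63
g^-0.23 = 1.62^-0.23 = 0.8950
D_tc = 1.73 × 611.4 × 63.63 × 0.8950 = 60240 m
D_f = 1.34 × 60240 = 80722 m
     = 80.72 km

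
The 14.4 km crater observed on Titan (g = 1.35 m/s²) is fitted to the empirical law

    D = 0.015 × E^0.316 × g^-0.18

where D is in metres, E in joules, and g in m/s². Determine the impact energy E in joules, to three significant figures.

E ≈ 1.01 × 10^19 J

Rearranging: E = [D / (0.015 · g^-0.18)]^(1/0.316).
D = 14400 m.
g^-0.18 = 1.35^-0.18 = 0.9474
D / (0.015 × 0.9474) = 14400 / (0.01421) = 1.013 × 10^6
E = (1.013 × 10^6)^3.1646 = 1.012 × 10^19 J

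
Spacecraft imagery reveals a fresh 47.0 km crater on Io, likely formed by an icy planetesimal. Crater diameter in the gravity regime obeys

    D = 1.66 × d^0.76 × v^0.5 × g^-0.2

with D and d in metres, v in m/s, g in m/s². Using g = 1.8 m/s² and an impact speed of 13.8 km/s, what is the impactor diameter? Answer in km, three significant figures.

Rearranging for d: d = [D / (1.66 · 13800^0.5 · 1.8^-0.2)]^(1/0.76).
D = 47000 m.
13800^0.5 = 117.5
1.8^-0.2 = 0.8891
Denominator = 1.66 × 117.5 × 0.8891 = 173.4
D / 173.4 = 47000 / 173.4 = 271.0
d = 271.0^(1/0.76) = 271.0^1.3158 = 1590 m

d ≈ 1.59 km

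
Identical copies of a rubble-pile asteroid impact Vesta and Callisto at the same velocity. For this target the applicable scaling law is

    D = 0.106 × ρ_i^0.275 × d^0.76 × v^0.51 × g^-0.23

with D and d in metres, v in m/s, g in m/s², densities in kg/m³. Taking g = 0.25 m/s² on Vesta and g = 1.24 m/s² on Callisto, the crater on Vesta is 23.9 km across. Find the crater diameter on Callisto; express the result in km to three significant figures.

All impactor-dependent factors cancel in the ratio, leaving D_Callisto/D_Vesta = (g_Callisto/g_Vesta)^-0.23.
(1.24/0.25)^-0.23 = 4.960^-0.23 = 0.6919
D_Callisto = 0.6919 × 23.9 km = 16.5 km

D ≈ 16.5 km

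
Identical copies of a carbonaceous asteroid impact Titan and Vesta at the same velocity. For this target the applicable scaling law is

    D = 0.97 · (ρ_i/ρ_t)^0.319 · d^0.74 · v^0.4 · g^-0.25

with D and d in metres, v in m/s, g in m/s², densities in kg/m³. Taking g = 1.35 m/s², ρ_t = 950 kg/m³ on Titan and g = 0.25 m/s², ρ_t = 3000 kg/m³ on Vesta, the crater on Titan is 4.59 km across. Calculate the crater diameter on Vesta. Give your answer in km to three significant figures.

The impactor-only factors (d, v, ρ_i) cancel in the ratio, leaving D_Vesta/D_Titan = (g_Vesta/g_Titan)^-0.25 · (ρ_t,Titan/ρ_t,Vesta)^0.319.
(0.25/1.35)^-0.25 = 0.1852^-0.25 = 1.524
(950/3000)^0.319 = 0.3167^0.319 = 0.6930
Ratio = 1.524 × 0.6930 = 1.056
D_Vesta = 1.056 × 4.59 km = 4.85 km

D ≈ 4.85 km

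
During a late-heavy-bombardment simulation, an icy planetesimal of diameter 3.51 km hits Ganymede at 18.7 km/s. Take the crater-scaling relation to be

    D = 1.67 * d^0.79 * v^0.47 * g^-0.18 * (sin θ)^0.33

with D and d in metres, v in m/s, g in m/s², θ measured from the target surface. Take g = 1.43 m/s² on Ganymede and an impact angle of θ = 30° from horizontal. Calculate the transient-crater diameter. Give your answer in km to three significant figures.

D ≈ 80.2 km

In SI units: d = 3510 m, v = 18700 m/s.
d^0.79 = 3510^0.79 = 632.1
v^0.47 = 18700^0.47 = 101.8
g^-0.18 = 1.43^-0.18 = 0.9376
(sin 30°)^0.33 = 0.5000^0.33 = 0.7955
D = 1.67 × 632.1 × 101.8 × 0.9376 × 0.7955 = 80151 m
   = 80.15 km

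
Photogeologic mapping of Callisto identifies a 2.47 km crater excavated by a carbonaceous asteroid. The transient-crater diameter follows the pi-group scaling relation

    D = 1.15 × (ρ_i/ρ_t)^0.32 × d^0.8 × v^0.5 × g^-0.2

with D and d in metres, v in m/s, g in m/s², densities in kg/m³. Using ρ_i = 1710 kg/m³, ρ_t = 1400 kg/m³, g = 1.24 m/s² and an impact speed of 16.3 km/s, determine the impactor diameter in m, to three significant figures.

d ≈ 33.2 m

Rearranging for d: d = [D / (1.15 · (1710/1400)^0.32 · 16300^0.5 · 1.24^-0.2)]^(1/0.8).
D = 2470 m.
(1710/1400)^0.32 = 1.066
16300^0.5 = 127.7
1.24^-0.2 = 0.9579
Denominator = 1.15 × 1.066 × 127.7 × 0.9579 = 150.0
D / 150.0 = 2470 / 150.0 = 16.47
d = 16.47^(1/0.8) = 16.47^1.25 = 33.18 m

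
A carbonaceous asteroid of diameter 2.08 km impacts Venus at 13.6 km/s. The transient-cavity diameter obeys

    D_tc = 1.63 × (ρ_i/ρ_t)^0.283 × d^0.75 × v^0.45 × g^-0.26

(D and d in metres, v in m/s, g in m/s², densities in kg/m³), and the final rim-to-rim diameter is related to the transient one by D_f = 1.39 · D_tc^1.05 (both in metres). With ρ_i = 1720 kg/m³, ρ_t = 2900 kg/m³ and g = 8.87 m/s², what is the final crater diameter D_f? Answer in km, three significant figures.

D_f ≈ 40.3 km

In SI: d = 2080 m, v = 13600 m/s.
(ρ_i/ρ_t)^0.283 = (1720/2900)^0.283 = 0.8626
d^0.75 = 2080^0.75 = 308.0
v^0.45 = 13600^0.45 = 72.46
g^-0.26 = 8.87^-0.26 = 0.5669
D_tc = 1.63 × 0.8626 × 308.0 × 72.46 × 0.5669 = 17790 m
D_f = 1.39 × (17790)^1.05 = 40337 m
     = 40.34 km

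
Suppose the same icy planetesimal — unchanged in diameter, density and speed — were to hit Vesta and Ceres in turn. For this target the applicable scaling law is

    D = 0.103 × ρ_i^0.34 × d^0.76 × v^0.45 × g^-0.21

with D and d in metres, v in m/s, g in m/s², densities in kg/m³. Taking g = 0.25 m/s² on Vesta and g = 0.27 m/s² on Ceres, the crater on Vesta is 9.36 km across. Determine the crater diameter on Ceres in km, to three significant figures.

D ≈ 9.21 km

All impactor-dependent factors cancel in the ratio, leaving D_Ceres/D_Vesta = (g_Ceres/g_Vesta)^-0.21.
(0.27/0.25)^-0.21 = 1.080^-0.21 = 0.9840
D_Ceres = 0.9840 × 9.36 km = 9.21 km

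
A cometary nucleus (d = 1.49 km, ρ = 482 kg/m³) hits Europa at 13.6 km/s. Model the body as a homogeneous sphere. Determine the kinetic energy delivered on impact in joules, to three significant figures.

E ≈ 7.72 × 10^19 J

d = 1490 m; v = 13600 m/s.
Mass m = (π/6) ρ d³ = (π/6) × 482 × (1490)³ = 8.348 × 10^11 kg
E = ½ m v² = 0.5 × 8.348 × 10^11 × (13600)² = 7.720 × 10^19 J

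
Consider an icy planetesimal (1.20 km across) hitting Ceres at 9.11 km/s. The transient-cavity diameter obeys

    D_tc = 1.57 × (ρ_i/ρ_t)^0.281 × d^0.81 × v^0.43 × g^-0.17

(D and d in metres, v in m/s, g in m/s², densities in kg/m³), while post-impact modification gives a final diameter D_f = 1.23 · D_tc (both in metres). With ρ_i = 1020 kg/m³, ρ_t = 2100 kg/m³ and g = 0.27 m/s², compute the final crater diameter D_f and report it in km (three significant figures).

In SI: d = 1200 m, v = 9110 m/s.
(ρ_i/ρ_t)^0.281 = (1020/2100)^0.281 = 0.8163
d^0.81 = 1200^0.81 = 312.0
v^0.43 = 9110^0.43 = 50.42
g^-0.17 = 0.27^-0.17 = 1.249
D_tc = 1.57 × 0.8163 × 312.0 × 50.42 × 1.249 = 25180 m
D_f = 1.23 × 25180 = 30971 m
     = 30.97 km

D_f ≈ 31.0 km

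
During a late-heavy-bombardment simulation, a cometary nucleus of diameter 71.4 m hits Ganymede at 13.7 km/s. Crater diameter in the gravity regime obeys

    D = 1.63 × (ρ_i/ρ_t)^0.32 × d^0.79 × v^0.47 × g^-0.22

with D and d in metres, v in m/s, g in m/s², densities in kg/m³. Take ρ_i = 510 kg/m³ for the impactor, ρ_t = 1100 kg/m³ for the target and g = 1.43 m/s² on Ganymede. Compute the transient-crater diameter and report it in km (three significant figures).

In SI units: v = 13700 m/s.
(ρ_i/ρ_t)^0.32 = (510/1100)^0.32 = 0.7819
d^0.79 = 71.4^0.79 = 29.14
v^0.47 = 13700^0.47 = 87.95
g^-0.22 = 1.43^-0.22 = 0.9243
D = 1.63 × 0.7819 × 29.14 × 87.95 × 0.9243 = 3019 m
   = 3.019 km

D ≈ 3.02 km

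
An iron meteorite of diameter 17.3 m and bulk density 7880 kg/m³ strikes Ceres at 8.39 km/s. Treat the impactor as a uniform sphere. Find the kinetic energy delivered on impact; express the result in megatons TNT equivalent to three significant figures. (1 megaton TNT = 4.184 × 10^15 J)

v = 8390 m/s.
Mass m = (π/6) ρ d³ = (π/6) × 7880 × (17.3)³ = 2.136 × 10^7 kg
E = ½ m v² = 0.5 × 2.136 × 10^7 × (8390)² = 7.518 × 10^14 J
   = 7.518 × 10^14 / 4.184×10^15 = 0.1797 Mt

E ≈ 0.180 Mt TNT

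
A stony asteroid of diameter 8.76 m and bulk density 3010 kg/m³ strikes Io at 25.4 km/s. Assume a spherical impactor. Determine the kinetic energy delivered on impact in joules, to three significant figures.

v = 25400 m/s.
Mass m = (π/6) ρ d³ = (π/6) × 3010 × (8.76)³ = 1.059 × 10^6 kg
E = ½ m v² = 0.5 × 1.059 × 10^6 × (25400)² = 3.416 × 10^14 J

E ≈ 3.42 × 10^14 J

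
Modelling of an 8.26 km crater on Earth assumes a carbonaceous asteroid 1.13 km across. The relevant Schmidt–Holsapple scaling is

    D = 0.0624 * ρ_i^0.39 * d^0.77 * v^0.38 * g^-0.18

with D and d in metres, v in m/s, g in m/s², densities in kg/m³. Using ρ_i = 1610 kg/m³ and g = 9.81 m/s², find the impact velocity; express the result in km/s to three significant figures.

v ≈ 29.5 km/s

Rearranging for v: v = [D / (0.0624 · 1610^0.39 · 1130^0.77 · 9.81^-0.18)]^(1/0.38).
D = 8260 m.
1610^0.39 = 17.81
1130^0.77 = 224.3
9.81^-0.18 = 0.6630
Denominator = 0.0624 × 17.81 × 224.3 × 0.6630 = 165.3
D / 165.3 = 8260 / 165.3 = 49.97
v = 49.97^(1/0.38) = 49.97^2.6316 = 29534 m/s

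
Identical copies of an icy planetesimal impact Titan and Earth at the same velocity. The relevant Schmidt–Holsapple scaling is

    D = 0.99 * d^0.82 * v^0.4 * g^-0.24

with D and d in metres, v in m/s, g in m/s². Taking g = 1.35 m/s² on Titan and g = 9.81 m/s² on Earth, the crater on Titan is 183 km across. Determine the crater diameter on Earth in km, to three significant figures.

All impactor-dependent factors cancel in the ratio, leaving D_Earth/D_Titan = (g_Earth/g_Titan)^-0.24.
(9.81/1.35)^-0.24 = 7.267^-0.24 = 0.6213
D_Earth = 0.6213 × 183 km = 114 km

D ≈ 114 km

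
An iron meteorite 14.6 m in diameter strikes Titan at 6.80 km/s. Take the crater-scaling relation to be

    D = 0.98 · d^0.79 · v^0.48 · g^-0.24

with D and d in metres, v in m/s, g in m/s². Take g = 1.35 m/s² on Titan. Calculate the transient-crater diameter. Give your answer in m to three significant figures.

In SI units: v = 6800 m/s.
d^0.79 = 14.6^0.79 = 8.315
v^0.48 = 6800^0.48 = 69.12
g^-0.24 = 1.35^-0.24 = 0.9305
D = 0.98 × 8.315 × 69.12 × 0.9305 = 524.1 m

D ≈ 524 m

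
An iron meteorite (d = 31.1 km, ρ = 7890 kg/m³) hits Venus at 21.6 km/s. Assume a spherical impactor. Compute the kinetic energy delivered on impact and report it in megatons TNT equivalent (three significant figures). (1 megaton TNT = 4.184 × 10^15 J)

E ≈ 6.93 × 10^9 Mt TNT

d = 31100 m; v = 21600 m/s.
Mass m = (π/6) ρ d³ = (π/6) × 7890 × (31100)³ = 1.243 × 10^17 kg
E = ½ m v² = 0.5 × 1.243 × 10^17 × (21600)² = 2.900 × 10^25 J
   = 2.900 × 10^25 / 4.184×10^15 = 6.931 × 10^9 Mt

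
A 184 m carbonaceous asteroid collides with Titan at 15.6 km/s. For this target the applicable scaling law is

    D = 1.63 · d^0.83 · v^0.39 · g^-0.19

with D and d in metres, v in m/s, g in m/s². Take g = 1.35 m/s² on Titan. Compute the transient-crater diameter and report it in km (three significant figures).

In SI units: v = 15600 m/s.
d^0.83 = 184^0.83 = 75.82
v^0.39 = 15600^0.39 = 43.18
g^-0.19 = 1.35^-0.19 = 0.9446
D = 1.63 × 75.82 × 43.18 × 0.9446 = 5041 m
   = 5.041 km

D ≈ 5.04 km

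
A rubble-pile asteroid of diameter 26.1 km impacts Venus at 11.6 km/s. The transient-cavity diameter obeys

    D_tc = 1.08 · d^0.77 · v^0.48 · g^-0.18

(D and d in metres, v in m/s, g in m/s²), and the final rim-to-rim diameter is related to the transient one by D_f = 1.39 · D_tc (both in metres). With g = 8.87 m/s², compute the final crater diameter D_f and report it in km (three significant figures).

D_f ≈ 228 km

In SI: d = 26100 m, v = 11600 m/s.
d^0.77 = 26100^0.77 = 2517
v^0.48 = 11600^0.48 = 89.32
g^-0.18 = 8.87^-0.18 = 0.6751
D_tc = 1.08 × 2517 × 89.32 × 0.6751 = 1.639 × 10^5 m
D_f = 1.39 × 1.639 × 10^5 = 2.278 × 10^5 m
     = 227.8 km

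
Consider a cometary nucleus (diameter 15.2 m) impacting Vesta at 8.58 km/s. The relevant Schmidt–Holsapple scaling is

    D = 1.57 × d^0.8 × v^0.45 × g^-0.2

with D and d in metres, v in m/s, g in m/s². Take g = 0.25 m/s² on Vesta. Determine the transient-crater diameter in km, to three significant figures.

D ≈ 1.08 km

In SI units: v = 8580 m/s.
d^0.8 = 15.2^0.8 = 8.820
v^0.45 = 8580^0.45 = 58.89
g^-0.2 = 0.25^-0.2 = 1.320
D = 1.57 × 8.820 × 58.89 × 1.320 = 1076 m
   = 1.076 km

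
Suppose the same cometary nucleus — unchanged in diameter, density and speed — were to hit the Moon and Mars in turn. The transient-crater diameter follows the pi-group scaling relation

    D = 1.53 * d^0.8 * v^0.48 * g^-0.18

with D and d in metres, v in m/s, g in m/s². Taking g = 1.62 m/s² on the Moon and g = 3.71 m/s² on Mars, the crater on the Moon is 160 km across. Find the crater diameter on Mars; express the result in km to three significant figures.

All impactor-dependent factors cancel in the ratio, leaving D_Mars/D_Moon = (g_Mars/g_Moon)^-0.18.
(3.71/1.62)^-0.18 = 2.290^-0.18 = 0.8614
D_Mars = 0.8614 × 160 km = 138 km

D ≈ 138 km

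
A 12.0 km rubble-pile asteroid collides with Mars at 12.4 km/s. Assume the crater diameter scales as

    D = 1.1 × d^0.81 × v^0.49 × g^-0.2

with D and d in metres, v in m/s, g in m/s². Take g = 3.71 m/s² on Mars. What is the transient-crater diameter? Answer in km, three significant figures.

In SI units: d = 12000 m, v = 12400 m/s.
d^0.81 = 12000^0.81 = 2014
v^0.49 = 12400^0.49 = 101.3
g^-0.2 = 3.71^-0.2 = 0.7694
D = 1.1 × 2014 × 101.3 × 0.7694 = 1.727 × 10^5 m
   = 172.7 km

D ≈ 173 km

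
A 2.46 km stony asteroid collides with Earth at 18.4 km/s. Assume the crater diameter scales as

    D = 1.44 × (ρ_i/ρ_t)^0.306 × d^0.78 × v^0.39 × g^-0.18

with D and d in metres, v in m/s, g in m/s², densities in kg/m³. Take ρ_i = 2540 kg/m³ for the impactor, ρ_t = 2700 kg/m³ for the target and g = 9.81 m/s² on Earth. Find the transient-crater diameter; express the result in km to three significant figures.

D ≈ 19.1 km

In SI units: d = 2460 m, v = 18400 m/s.
(ρ_i/ρ_t)^0.306 = (2540/2700)^0.306 = 0.9815
d^0.78 = 2460^0.78 = 441.5
v^0.39 = 18400^0.39 = 46.06
g^-0.18 = 9.81^-0.18 = 0.6630
D = 1.44 × 0.9815 × 441.5 × 46.06 × 0.6630 = 19056 m
   = 19.06 km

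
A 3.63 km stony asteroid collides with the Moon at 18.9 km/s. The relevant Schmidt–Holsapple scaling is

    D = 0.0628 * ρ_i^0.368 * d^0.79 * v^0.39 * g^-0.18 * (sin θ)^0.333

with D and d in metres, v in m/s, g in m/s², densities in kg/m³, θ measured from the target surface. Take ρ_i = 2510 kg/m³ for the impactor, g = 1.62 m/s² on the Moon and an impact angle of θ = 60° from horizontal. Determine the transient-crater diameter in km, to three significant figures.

D ≈ 29.6 km

In SI units: d = 3630 m, v = 18900 m/s.
ρ_i^0.368 = 2510^0.368 = 17.83
d^0.79 = 3630^0.79 = 649.1
v^0.39 = 18900^0.39 = 46.54
g^-0.18 = 1.62^-0.18 = 0.9168
(sin 60°)^0.333 = 0.8660^0.333 = 0.9532
D = 0.0628 × 17.83 × 649.1 × 46.54 × 0.9168 × 0.9532 = 29560 m
   = 29.56 km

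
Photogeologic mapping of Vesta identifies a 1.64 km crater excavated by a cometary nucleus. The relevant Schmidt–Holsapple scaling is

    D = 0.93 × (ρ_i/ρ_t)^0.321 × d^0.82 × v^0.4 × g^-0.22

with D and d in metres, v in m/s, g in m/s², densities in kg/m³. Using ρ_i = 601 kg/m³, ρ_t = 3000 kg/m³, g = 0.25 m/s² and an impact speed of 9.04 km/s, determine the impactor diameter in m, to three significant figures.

d ≈ 138 m

Rearranging for d: d = [D / (0.93 · (601/3000)^0.321 · 9040^0.4 · 0.25^-0.22)]^(1/0.82).
D = 1640 m.
(601/3000)^0.321 = 0.5968
9040^0.4 = 38.24
0.25^-0.22 = 1.357
Denominator = 0.93 × 0.5968 × 38.24 × 1.357 = 28.80
D / 28.80 = 1640 / 28.80 = 56.94
d = 56.94^(1/0.82) = 56.94^1.2195 = 138.3 m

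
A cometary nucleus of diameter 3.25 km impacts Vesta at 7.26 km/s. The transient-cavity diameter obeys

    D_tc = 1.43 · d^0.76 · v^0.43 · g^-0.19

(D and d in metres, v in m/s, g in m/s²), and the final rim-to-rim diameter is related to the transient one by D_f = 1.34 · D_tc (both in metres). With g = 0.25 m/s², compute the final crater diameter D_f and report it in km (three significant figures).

D_f ≈ 53.2 km

In SI: d = 3250 m, v = 7260 m/s.
d^0.76 = 3250^0.76 = 466.7
v^0.43 = 7260^0.43 = 45.73
g^-0.19 = 0.25^-0.19 = 1.301
D_tc = 1.43 × 466.7 × 45.73 × 1.301 = 39710 m
D_f = 1.34 × 39710 = 53211 m
     = 53.21 km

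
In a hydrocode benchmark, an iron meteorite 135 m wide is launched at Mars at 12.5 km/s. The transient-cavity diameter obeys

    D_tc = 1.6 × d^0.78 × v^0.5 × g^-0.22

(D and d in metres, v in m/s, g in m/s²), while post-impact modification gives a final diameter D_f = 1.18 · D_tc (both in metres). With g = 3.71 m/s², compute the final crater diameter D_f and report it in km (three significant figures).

v = 12500 m/s.
d^0.78 = 135^0.78 = 45.88
v^0.5 = 12500^0.5 = 111.8
g^-0.22 = 3.71^-0.22 = 0.7494
D_tc = 1.6 × 45.88 × 111.8 × 0.7494 = 6150 m
D_f = 1.18 × 6150 = 7257 m
     = 7.257 km

D_f ≈ 7.26 km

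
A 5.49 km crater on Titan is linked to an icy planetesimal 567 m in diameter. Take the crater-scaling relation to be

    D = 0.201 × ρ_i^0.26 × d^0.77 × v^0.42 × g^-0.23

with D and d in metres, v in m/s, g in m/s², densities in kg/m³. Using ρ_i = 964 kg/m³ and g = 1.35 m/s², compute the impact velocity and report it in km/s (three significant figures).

v ≈ 5.48 km/s

Rearranging for v: v = [D / (0.201 · 964^0.26 · 567^0.77 · 1.35^-0.23)]^(1/0.42).
D = 5490 m.
964^0.26 = 5.968
567^0.77 = 131.9
1.35^-0.23 = 0.9333
Denominator = 0.201 × 5.968 × 131.9 × 0.9333 = 147.7
D / 147.7 = 5490 / 147.7 = 37.17
v = 37.17^(1/0.42) = 37.17^2.381 = 5478 m/s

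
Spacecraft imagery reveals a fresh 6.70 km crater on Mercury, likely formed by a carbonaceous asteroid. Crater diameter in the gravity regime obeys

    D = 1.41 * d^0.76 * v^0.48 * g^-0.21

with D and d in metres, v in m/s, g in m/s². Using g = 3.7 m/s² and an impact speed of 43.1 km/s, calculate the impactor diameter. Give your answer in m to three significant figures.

Rearranging for d: d = [D / (1.41 · 43100^0.48 · 3.7^-0.21)]^(1/0.76).
D = 6700 m.
43100^0.48 = 167.7
3.7^-0.21 = 0.7598
Denominator = 1.41 × 167.7 × 0.7598 = 179.7
D / 179.7 = 6700 / 179.7 = 37.28
d = 37.28^(1/0.76) = 37.28^1.3158 = 116.9 m

d ≈ 117 m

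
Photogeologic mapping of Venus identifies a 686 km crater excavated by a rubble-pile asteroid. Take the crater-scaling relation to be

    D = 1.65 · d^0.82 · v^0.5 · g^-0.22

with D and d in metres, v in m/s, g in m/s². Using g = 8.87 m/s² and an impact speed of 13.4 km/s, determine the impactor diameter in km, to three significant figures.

Rearranging for d: d = [D / (1.65 · 13400^0.5 · 8.87^-0.22)]^(1/0.82).
D = 686000 m.
13400^0.5 = 115.8
8.87^-0.22 = 0.6187
Denominator = 1.65 × 115.8 × 0.6187 = 118.2
D / 118.2 = 686000 / 118.2 = 5804
d = 5804^(1/0.82) = 5804^1.2195 = 38892 m

d ≈ 38.9 km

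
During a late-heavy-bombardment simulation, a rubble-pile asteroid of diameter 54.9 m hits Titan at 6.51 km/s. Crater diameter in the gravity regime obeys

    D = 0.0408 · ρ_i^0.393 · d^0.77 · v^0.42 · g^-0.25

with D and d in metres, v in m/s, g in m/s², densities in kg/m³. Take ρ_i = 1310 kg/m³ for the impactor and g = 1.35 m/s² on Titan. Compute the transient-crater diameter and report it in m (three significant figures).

D ≈ 555 m

In SI units: v = 6510 m/s.
ρ_i^0.393 = 1310^0.393 = 16.79
d^0.77 = 54.9^0.77 = 21.85
v^0.42 = 6510^0.42 = 39.97
g^-0.25 = 1.35^-0.25 = 0.9277
D = 0.0408 × 16.79 × 21.85 × 39.97 × 0.9277 = 555.0 m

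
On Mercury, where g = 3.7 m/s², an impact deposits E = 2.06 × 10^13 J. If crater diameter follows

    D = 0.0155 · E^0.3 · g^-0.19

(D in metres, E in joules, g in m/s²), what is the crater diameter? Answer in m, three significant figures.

E^0.3 = (2.06 × 10^13)^0.3 = 9.866 × 10^3
g^-0.19 = 3.7^-0.19 = 0.7799
D = 0.0155 × 9.866 × 10^3 × 0.7799 = 119.3 m

D ≈ 119 m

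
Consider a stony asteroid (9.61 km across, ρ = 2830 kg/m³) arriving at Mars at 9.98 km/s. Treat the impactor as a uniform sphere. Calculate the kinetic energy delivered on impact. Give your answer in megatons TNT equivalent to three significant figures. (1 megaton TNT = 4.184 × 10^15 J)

E ≈ 1.57 × 10^7 Mt TNT

d = 9610 m; v = 9980 m/s.
Mass m = (π/6) ρ d³ = (π/6) × 2830 × (9610)³ = 1.315 × 10^15 kg
E = ½ m v² = 0.5 × 1.315 × 10^15 × (9980)² = 6.549 × 10^22 J
   = 6.549 × 10^22 / 4.184×10^15 = 1.565 × 10^7 Mt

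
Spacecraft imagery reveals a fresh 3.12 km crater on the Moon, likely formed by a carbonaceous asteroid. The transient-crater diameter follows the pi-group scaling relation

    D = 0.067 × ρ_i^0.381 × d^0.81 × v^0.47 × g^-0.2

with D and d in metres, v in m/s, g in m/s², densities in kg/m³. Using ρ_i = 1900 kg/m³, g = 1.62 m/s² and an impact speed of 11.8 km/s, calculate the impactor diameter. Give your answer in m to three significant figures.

Rearranging for d: d = [D / (0.067 · 1900^0.381 · 11800^0.47 · 1.62^-0.2)]^(1/0.81).
D = 3120 m.
1900^0.381 = 17.75
11800^0.47 = 81.99
1.62^-0.2 = 0.9080
Denominator = 0.067 × 17.75 × 81.99 × 0.9080 = 88.54
D / 88.54 = 3120 / 88.54 = 35.24
d = 35.24^(1/0.81) = 35.24^1.2346 = 81.28 m

d ≈ 81.3 m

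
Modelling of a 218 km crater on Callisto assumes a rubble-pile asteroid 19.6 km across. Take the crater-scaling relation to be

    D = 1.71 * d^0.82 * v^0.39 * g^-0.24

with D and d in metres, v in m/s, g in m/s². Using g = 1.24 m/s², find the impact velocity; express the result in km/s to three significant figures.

Rearranging for v: v = [D / (1.71 · 19600^0.82 · 1.24^-0.24)]^(1/0.39).
D = 218000 m.
19600^0.82 = 3309
1.24^-0.24 = 0.9497
Denominator = 1.71 × 3309 × 0.9497 = 5374
D / 5374 = 218000 / 5374 = 40.57
v = 40.57^(1/0.39) = 40.57^2.5641 = 13292 m/s

v ≈ 13.3 km/s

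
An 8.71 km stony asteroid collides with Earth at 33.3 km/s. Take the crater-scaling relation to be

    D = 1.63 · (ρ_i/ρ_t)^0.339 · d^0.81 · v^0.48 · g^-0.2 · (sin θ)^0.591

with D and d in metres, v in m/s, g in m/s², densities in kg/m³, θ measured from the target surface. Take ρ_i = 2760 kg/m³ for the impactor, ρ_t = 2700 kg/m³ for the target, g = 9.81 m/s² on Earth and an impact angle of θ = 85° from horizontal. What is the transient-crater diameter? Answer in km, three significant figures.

In SI units: d = 8710 m, v = 33300 m/s.
(ρ_i/ρ_t)^0.339 = (2760/2700)^0.339 = 1.007
d^0.81 = 8710^0.81 = 1554
v^0.48 = 33300^0.48 = 148.2
g^-0.2 = 9.81^-0.2 = 0.6334
(sin 85°)^0.591 = 0.9962^0.591 = 0.9978
D = 1.63 × 1.007 × 1554 × 148.2 × 0.6334 × 0.9978 = 2.389 × 10^5 m
   = 238.9 km

D ≈ 239 km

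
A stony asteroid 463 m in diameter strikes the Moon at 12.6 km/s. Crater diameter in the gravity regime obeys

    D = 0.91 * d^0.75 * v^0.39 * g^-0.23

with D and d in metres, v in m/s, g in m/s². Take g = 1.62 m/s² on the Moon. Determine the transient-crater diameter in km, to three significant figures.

D ≈ 3.23 km

In SI units: v = 12600 m/s.
d^0.75 = 463^0.75 = 99.81
v^0.39 = 12600^0.39 = 39.73
g^-0.23 = 1.62^-0.23 = 0.8950
D = 0.91 × 99.81 × 39.73 × 0.8950 = 3230 m
   = 3.230 km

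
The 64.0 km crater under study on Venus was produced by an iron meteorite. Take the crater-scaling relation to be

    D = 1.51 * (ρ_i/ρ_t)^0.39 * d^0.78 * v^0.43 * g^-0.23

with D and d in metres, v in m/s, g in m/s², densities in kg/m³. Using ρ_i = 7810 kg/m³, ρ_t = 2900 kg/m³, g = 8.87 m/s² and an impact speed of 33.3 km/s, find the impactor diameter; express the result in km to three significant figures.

d ≈ 3.19 km

Rearranging for d: d = [D / (1.51 · (7810/2900)^0.39 · 33300^0.43 · 8.87^-0.23)]^(1/0.78).
D = 64000 m.
(7810/2900)^0.39 = 1.472
33300^0.43 = 88.03
8.87^-0.23 = 0.6053
Denominator = 1.51 × 1.472 × 88.03 × 0.6053 = 118.4
D / 118.4 = 64000 / 118.4 = 540.5
d = 540.5^(1/0.78) = 540.5^1.2821 = 3189 m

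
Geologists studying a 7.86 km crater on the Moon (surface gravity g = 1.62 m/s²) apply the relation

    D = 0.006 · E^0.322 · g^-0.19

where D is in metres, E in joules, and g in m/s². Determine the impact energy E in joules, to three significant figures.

E ≈ 1.32 × 10^19 J

Rearranging: E = [D / (0.006 · g^-0.19)]^(1/0.322).
D = 7860 m.
g^-0.19 = 1.62^-0.19 = 0.9124
D / (0.006 × 0.9124) = 7860 / (5.474 × 10^-3) = 1.436 × 10^6
E = (1.436 × 10^6)^3.1056 = 1.323 × 10^19 J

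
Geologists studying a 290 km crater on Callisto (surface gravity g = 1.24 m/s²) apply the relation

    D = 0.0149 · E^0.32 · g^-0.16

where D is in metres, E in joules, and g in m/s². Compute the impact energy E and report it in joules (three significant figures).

E ≈ 6.69 × 10^22 J

Rearranging: E = [D / (0.0149 · g^-0.16)]^(1/0.32).
D = 290000 m.
g^-0.16 = 1.24^-0.16 = 0.9662
D / (0.0149 × 0.9662) = 290000 / (0.01440) = 2.014 × 10^7
E = (2.014 × 10^7)^3.125 = 6.686 × 10^22 J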